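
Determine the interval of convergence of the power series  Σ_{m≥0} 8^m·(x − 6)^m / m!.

Apply the ratio test: |a_{m+1}| / |a_m| = 8 · 1/(m+1), which tends to 0 as m → ∞.
The limit is 0, so the series converges for all x; R = ∞.

(−∞, ∞)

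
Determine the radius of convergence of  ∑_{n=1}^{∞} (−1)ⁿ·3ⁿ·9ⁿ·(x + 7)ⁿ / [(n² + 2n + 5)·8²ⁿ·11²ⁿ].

R = 7744/27

Apply the ratio test: |a_{n+1}| / |a_n| = [(n² + 2n + 5)/((n+1)² + 2(n+1) + 5)] · 3·9/(64·121), which tends to 27/7744 as n → ∞.
Convergence for |x + 7| · 27/7744 < 1, i.e. |x + 7| < 7744/27. So R = 7744/27.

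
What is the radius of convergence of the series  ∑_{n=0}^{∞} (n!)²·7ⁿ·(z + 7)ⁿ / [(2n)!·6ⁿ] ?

By the ratio test, |a_{n+1}/a_n| = (n+1)²/[(2n+1)·(2n+2)] · 7/6 → 7/24.
The series converges when 7/24 · |z + 7| < 1, giving R = 24/7.

R = 24/7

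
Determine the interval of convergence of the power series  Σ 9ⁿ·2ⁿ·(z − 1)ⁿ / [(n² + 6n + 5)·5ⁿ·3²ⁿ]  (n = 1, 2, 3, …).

By the ratio test, |a_{n+1}/a_n| = [(n² + 6n + 5)/((n+1)² + 6(n+1) + 5)] · 9·2/(5·9) → 2/5.
Thus R = 1/(2/5) = 5/2.
When z = 7/2, the series is dominated by a constant times Σ 1/n², which converges (p = 2 > 1).
Endpoint z = -3/2: absolute convergence follows by limit comparison with Σ 1/n².

[-3/2, 7/2]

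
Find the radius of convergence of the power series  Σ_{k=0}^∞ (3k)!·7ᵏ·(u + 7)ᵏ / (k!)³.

R = 1/189

Ratio test: |a_{k+1}/a_k| = (3k+1)·(3k+2)·(3k+3)/(k+1)³ · 7 → 189 as k → ∞.
Hence the series converges for |u + 7| < 1/(189) = 1/189, so the radius of convergence is 1/189.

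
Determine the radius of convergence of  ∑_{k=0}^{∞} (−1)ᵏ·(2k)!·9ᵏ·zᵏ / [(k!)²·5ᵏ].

R = 5/36

The ratio of consecutive coefficients is (2k+1)·(2k+2)/(k+1)² · 9/5 → 36/5.
Convergence for |z| · 36/5 < 1, i.e. |z| < 5/36. So R = 5/36.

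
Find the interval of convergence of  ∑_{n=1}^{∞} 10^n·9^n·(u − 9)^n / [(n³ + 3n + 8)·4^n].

By the ratio test, |a_{n+1}/a_n| = [(n³ + 3n + 8)/((n+1)³ + 3(n+1) + 8)] · 10·9/4 → 45/2.
The series converges when 45/2 · |u − 9| < 1, giving R = 2/45.
At u = 407/45: absolute convergence follows by limit comparison with Σ 1/n³.
At u = 403/45: the series is dominated by a constant times Σ 1/n³, which converges (p = 3 > 1).

[403/45, 407/45]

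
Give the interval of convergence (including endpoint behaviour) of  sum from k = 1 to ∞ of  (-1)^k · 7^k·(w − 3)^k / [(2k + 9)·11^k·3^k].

Apply the ratio test: |a_{k+1}| / |a_k| = [(2k + 9)/(2(k+1) + 9)] · 7/(11·3), which tends to 7/33 as k → ∞.
Hence the series converges for |w − 3| < 1/(7/33) = 33/7, so the radius of convergence is 33/7.
When w = 54/7, convergence follows from the alternating series test (terms decrease monotonically to 0).
When w = -12/7, the terms are asymptotic to a nonzero constant times 1/k, so the series diverges by limit comparison with Σ 1/k.

(-12/7, 54/7]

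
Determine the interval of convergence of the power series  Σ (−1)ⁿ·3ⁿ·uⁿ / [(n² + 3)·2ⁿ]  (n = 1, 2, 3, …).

By the ratio test, |a_{n+1}/a_n| = [(n² + 3)/((n+1)² + 3)] · 3/2 → 3/2.
Thus R = 1/(3/2) = 2/3.
When u = 2/3, the series is dominated by a constant times Σ 1/n², which converges (p = 2 > 1).
Endpoint u = -2/3: the series is dominated by a constant times Σ 1/n², which converges (p = 2 > 1).

[-2/3, 2/3]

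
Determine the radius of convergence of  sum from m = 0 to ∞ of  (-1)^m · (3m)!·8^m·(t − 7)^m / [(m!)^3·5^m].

R = 5/216

Ratio test: |a_{m+1}/a_m| = (3m+1)·(3m+2)·(3m+3)/(m+1)³ · 8/5 → 216/5 as m → ∞.
The series converges when 216/5 · |t − 7| < 1, giving R = 5/216.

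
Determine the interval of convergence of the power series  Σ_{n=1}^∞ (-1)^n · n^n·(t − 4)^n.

Applying the root test, |a_n|^(1/n) = n → ∞.
The root grows without bound, so R = 0 (convergence only at t = 4).

{4}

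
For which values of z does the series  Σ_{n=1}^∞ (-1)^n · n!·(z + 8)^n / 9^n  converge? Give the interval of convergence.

{-8}

The ratio of consecutive coefficients is (n+1) · 1/9 → ∞.
The ratio grows without bound, so the series diverges whenever (z + 8) ≠ 0; it converges only at z = -8. R = 0.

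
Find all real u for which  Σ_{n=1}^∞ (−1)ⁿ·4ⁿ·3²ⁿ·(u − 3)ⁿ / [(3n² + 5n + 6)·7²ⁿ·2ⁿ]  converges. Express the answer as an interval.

By the ratio test, |a_{n+1}/a_n| = [(3n² + 5n + 6)/(3(n+1)² + 5(n+1) + 6)] · 4·9/(49·2) → 18/49.
Convergence for |u − 3| · 18/49 < 1, i.e. |u − 3| < 49/18. So R = 49/18.
At u = 103/18: absolute convergence follows by limit comparison with Σ 1/n².
When u = 5/18, absolute convergence follows by limit comparison with Σ 1/n².

[5/18, 103/18]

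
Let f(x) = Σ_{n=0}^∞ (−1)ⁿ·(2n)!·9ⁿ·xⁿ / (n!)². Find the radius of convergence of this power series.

Apply the ratio test: |a_{n+1}| / |a_n| = (2n+1)·(2n+2)/(n+1)² · 9, which tends to 36 as n → ∞.
Thus R = 1/(36) = 1/36.

R = 1/36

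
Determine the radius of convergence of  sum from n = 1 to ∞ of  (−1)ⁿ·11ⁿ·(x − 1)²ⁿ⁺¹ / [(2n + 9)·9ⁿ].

R = 3√11/11

By the ratio test, |a_{n+1}/a_n| = [(2n + 9)/(2(n+1) + 9)] · 11/9 → 11/9.
Since the exponent of (x − 1) increases by 2 each term, convergence requires |x − 1|² < 9/11, hence R = 3√11/11.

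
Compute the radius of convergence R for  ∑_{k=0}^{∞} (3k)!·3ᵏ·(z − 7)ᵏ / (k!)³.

R = 1/81

Ratio test: |a_{k+1}/a_k| = (3k+1)·(3k+2)·(3k+3)/(k+1)³ · 3 → 81 as k → ∞.
Thus R = 1/(81) = 1/81.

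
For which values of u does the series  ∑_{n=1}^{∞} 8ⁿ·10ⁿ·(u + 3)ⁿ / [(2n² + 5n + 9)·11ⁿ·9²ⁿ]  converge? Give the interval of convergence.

[-1131/80, 651/80]

By the ratio test, |a_{n+1}/a_n| = [(2n² + 5n + 9)/(2(n+1)² + 5(n+1) + 9)] · 8·10/(11·81) → 80/891.
Convergence for |u + 3| · 80/891 < 1, i.e. |u + 3| < 891/80. So R = 891/80.
When u = 651/80, the terms are on the order of 1/n², so the series converges absolutely by comparison with the p-series (p = 2 > 1).
When u = -1131/80, the terms are on the order of 1/n², so the series converges absolutely by comparison with the p-series (p = 2 > 1).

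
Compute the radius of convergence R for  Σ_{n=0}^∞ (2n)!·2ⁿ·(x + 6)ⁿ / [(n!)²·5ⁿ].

R = 5/8

Apply the ratio test: |a_{n+1}| / |a_n| = (2n+1)·(2n+2)/(n+1)² · 2/5, which tends to 8/5 as n → ∞.
Convergence for |x + 6| · 8/5 < 1, i.e. |x + 6| < 5/8. So R = 5/8.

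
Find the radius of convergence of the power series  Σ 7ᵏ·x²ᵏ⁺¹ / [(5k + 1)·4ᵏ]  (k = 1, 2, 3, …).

The ratio of consecutive coefficients is [(5k + 1)/(5(k+1) + 1)] · 7/4 → 7/4.
Writing y = x², the series in y has radius 4/7, so |x| < √(4/7) and R = 2√7/7.

R = 2√7/7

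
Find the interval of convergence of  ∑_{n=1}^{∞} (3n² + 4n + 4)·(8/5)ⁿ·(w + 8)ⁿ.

By the ratio test, |a_{n+1}/a_n| = [(3(n+1)² + 4(n+1) + 4)/(3n² + 4n + 4)] · 8/5 → 8/5.
The series converges when 8/5 · |w + 8| < 1, giving R = 5/8.
Endpoint w = -59/8: the terms have absolute value of order n², which does not tend to 0, so the series diverges by the divergence test.
Check w = -69/8: the terms have absolute value of order n², which does not tend to 0, so the series diverges by the divergence test.

(-69/8, -59/8)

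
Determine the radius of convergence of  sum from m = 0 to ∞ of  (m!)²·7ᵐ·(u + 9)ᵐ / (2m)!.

By the ratio test, |a_{m+1}/a_m| = (m+1)²/[(2m+1)·(2m+2)] · 7 → 7/4.
The series converges when 7/4 · |u + 9| < 1, giving R = 4/7.

R = 4/7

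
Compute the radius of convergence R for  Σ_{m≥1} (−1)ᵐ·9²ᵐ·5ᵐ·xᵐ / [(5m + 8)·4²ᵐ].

Ratio test: |a_{m+1}/a_m| = [(5m + 8)/(5(m+1) + 8)] · 81·5/16 → 405/16 as m → ∞.
Convergence for |x| · 405/16 < 1, i.e. |x| < 16/405. So R = 16/405.

R = 16/405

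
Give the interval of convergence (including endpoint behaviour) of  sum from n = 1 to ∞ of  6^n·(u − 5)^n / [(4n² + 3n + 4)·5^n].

[25/6, 35/6]

Ratio test: |a_{n+1}/a_n| = [(4n² + 3n + 4)/(4(n+1)² + 3(n+1) + 4)] · 6/5 → 6/5 as n → ∞.
The series converges when 6/5 · |u − 5| < 1, giving R = 5/6.
Endpoint u = 35/6: the series is dominated by a constant times Σ 1/n², which converges (p = 2 > 1).
At u = 25/6: the terms are on the order of 1/n², so the series converges absolutely by comparison with the p-series (p = 2 > 1).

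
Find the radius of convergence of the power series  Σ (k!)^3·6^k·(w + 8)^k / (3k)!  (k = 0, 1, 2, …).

R = 9/2

Ratio test: |a_{k+1}/a_k| = (k+1)³/[(3k+1)·(3k+2)·(3k+3)] · 6 → 2/9 as k → ∞.
The series converges when 2/9 · |w + 8| < 1, giving R = 9/2.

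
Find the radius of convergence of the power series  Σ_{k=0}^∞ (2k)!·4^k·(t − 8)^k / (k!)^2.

Apply the ratio test: |a_{k+1}| / |a_k| = (2k+1)·(2k+2)/(k+1)² · 4, which tends to 16 as k → ∞.
Hence the series converges for |t − 8| < 1/(16) = 1/16, so the radius of convergence is 1/16.

R = 1/16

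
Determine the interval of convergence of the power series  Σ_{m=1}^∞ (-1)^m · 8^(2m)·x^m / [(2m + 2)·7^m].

(-7/64, 7/64]

The ratio of consecutive coefficients is [(2m + 2)/(2(m+1) + 2)] · 64/7 → 64/7.
Thus R = 1/(64/7) = 7/64.
Check x = 7/64: the terms alternate in sign and decrease monotonically to 0 in absolute value (size ~ c/m), so the alternating series test gives convergence.
Endpoint x = -7/64: the terms behave like c/m; limit comparison with the harmonic series gives divergence.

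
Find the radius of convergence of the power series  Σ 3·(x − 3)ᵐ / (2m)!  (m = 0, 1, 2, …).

R = ∞

Ratio test: |a_{m+1}/a_m| = 3/3 · 1/[(2m+1)·(2m+2)] → 0 as m → ∞.
The ratio tends to 0 regardless of x, hence R = ∞.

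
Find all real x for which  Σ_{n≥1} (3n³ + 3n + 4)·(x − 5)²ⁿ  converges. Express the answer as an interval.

(4, 6)

Apply the ratio test: |a_{n+1}| / |a_n| = (3(n+1)³ + 3(n+1) + 4)/(3n³ + 3n + 4), which tends to 1 as n → ∞.
Since the exponent of (x − 5) increases by 2 each term, convergence requires |x − 5|² < 1, hence R = 1.
Endpoint x = 6: the n-th term does not approach 0; divergence by the term test.
Check x = 4: the terms have absolute value of order n³, which does not tend to 0, so the series diverges by the divergence test.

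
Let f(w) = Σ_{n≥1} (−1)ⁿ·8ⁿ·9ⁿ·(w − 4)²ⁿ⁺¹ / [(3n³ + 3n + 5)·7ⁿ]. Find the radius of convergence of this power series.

R = √14/12

Apply the ratio test: |a_{n+1}| / |a_n| = [(3n³ + 3n + 5)/(3(n+1)³ + 3(n+1) + 5)] · 8·9/7, which tends to 72/7 as n → ∞.
Successive powers of (w − 4) differ by 2, so the series converges when |w − 4|² · 72/7 < 1, i.e. |w − 4| < √(7/72). So R = √14/12.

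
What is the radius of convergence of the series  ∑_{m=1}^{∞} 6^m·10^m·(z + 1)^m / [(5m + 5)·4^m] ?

Apply the ratio test: |a_{m+1}| / |a_m| = [(5m + 5)/(5(m+1) + 5)] · 6·10/4, which tends to 15 as m → ∞.
Convergence for |z + 1| · 15 < 1, i.e. |z + 1| < 1/15. So R = 1/15.

R = 1/15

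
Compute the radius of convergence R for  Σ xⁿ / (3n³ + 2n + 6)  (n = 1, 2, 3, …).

R = 1

By the ratio test, |a_{n+1}/a_n| = (3n³ + 2n + 6)/(3(n+1)³ + 2(n+1) + 6) → 1.
Hence R = 1.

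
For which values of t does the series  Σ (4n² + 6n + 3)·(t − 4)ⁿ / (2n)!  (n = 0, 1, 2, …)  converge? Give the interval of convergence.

The ratio of consecutive coefficients is (4(n+1)² + 6(n+1) + 3)/(4n² + 6n + 3) · 1/[(2n+1)·(2n+2)] → 0.
The ratio tends to 0 regardless of t, hence R = ∞.

(−∞, ∞)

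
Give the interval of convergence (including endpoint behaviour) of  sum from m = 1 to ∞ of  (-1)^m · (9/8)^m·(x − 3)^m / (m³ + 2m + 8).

[19/9, 35/9]

By the ratio test, |a_{m+1}/a_m| = [(m³ + 2m + 8)/((m+1)³ + 2(m+1) + 8)] · 9/8 → 9/8.
Convergence for |x − 3| · 9/8 < 1, i.e. |x − 3| < 8/9. So R = 8/9.
Endpoint x = 35/9: the terms are on the order of 1/m³, so the series converges absolutely by comparison with the p-series (p = 3 > 1).
At x = 19/9: the terms are on the order of 1/m³, so the series converges absolutely by comparison with the p-series (p = 3 > 1).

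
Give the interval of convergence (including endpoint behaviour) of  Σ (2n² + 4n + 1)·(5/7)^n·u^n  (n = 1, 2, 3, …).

(-7/5, 7/5)

Apply the ratio test: |a_{n+1}| / |a_n| = [(2(n+1)² + 4(n+1) + 1)/(2n² + 4n + 1)] · 5/7, which tends to 5/7 as n → ∞.
Hence the series converges for |u| < 1/(5/7) = 7/5, so the radius of convergence is 7/5.
When u = 7/5, the n-th term does not approach 0; divergence by the term test.
When u = -7/5, the terms do not tend to 0, so the series diverges.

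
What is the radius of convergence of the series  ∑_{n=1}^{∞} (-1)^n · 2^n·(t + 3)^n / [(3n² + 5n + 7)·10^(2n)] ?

Apply the ratio test: |a_{n+1}| / |a_n| = [(3n² + 5n + 7)/(3(n+1)² + 5(n+1) + 7)] · 2/100, which tends to 1/50 as n → ∞.
The series converges when 1/50 · |t + 3| < 1, giving R = 50.

R = 50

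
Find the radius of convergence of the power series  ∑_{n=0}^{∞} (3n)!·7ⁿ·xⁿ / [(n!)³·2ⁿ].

Ratio test: |a_{n+1}/a_n| = (3n+1)·(3n+2)·(3n+3)/(n+1)³ · 7/2 → 189/2 as n → ∞.
Hence the series converges for |x| < 1/(189/2) = 2/189, so the radius of convergence is 2/189.

R = 2/189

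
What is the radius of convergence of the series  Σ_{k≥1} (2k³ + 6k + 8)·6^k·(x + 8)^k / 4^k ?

R = 2/3

Ratio test: |a_{k+1}/a_k| = [(2(k+1)³ + 6(k+1) + 8)/(2k³ + 6k + 8)] · 6/4 → 3/2 as k → ∞.
Thus R = 1/(3/2) = 2/3.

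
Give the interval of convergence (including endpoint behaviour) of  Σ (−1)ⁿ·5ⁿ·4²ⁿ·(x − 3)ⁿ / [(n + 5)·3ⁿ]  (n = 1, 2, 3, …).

(237/80, 243/80]

Apply the ratio test: |a_{n+1}| / |a_n| = [(n + 5)/((n+1) + 5)] · 5·16/3, which tends to 80/3 as n → ∞.
Thus R = 1/(80/3) = 3/80.
At x = 243/80: convergence follows from the alternating series test (terms decrease monotonically to 0).
At x = 237/80: the terms are asymptotic to a nonzero constant times 1/n, so the series diverges by limit comparison with Σ 1/n.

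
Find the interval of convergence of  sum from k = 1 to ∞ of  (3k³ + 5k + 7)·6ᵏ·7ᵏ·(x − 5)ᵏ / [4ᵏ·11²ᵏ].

Apply the ratio test: |a_{k+1}| / |a_k| = [(3(k+1)³ + 5(k+1) + 7)/(3k³ + 5k + 7)] · 6·7/(4·121), which tends to 21/242 as k → ∞.
Thus R = 1/(21/242) = 242/21.
Endpoint x = 347/21: the terms do not tend to 0, so the series diverges.
Check x = -137/21: the terms do not tend to 0, so the series diverges.

(-137/21, 347/21)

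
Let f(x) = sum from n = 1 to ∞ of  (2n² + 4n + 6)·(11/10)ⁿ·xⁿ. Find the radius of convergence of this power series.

Ratio test: |a_{n+1}/a_n| = [(2(n+1)² + 4(n+1) + 6)/(2n² + 4n + 6)] · 11/10 → 11/10 as n → ∞.
The series converges when 11/10 · |x| < 1, giving R = 10/11.

R = 10/11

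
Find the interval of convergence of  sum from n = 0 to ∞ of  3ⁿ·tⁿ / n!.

Apply the ratio test: |a_{n+1}| / |a_n| = 3 · 1/(n+1), which tends to 0 as n → ∞.
The limit is 0, so the series converges for all t; R = ∞.

(−∞, ∞)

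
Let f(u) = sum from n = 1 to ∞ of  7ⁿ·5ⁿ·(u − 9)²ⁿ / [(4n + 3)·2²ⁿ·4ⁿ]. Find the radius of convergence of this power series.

The ratio of consecutive coefficients is [(4n + 3)/(4(n+1) + 3)] · 7·5/(4·4) → 35/16.
Since the exponent of (u − 9) increases by 2 each term, convergence requires |u − 9|² < 16/35, hence R = 4√35/35.

R = 4√35/35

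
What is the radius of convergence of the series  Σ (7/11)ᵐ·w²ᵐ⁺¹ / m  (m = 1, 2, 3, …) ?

R = √77/7

By the ratio test, |a_{m+1}/a_m| = [m/(m+1)] · 7/11 → 7/11.
Successive powers of w differ by 2, so the series converges when |w|² · 7/11 < 1, i.e. |w| < √(11/7). So R = √77/7.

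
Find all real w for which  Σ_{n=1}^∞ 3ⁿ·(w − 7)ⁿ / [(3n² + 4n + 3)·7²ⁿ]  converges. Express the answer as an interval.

By the ratio test, |a_{n+1}/a_n| = [(3n² + 4n + 3)/(3(n+1)² + 4(n+1) + 3)] · 3/49 → 3/49.
The series converges when 3/49 · |w − 7| < 1, giving R = 49/3.
Endpoint w = 70/3: the series is dominated by a constant times Σ 1/n², which converges (p = 2 > 1).
At w = -28/3: the terms are on the order of 1/n², so the series converges absolutely by comparison with the p-series (p = 2 > 1).

[-28/3, 70/3]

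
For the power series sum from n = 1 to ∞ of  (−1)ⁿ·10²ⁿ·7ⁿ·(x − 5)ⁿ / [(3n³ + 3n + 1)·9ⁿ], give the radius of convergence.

Ratio test: |a_{n+1}/a_n| = [(3n³ + 3n + 1)/(3(n+1)³ + 3(n+1) + 1)] · 100·7/9 → 700/9 as n → ∞.
Convergence for |x − 5| · 700/9 < 1, i.e. |x − 5| < 9/700. So R = 9/700.

R = 9/700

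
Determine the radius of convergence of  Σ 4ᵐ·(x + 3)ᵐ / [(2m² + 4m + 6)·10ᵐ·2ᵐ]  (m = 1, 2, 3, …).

Ratio test: |a_{m+1}/a_m| = [(2m² + 4m + 6)/(2(m+1)² + 4(m+1) + 6)] · 4/(10·2) → 1/5 as m → ∞.
Hence the series converges for |x + 3| < 1/(1/5) = 5, so the radius of convergence is 5.

R = 5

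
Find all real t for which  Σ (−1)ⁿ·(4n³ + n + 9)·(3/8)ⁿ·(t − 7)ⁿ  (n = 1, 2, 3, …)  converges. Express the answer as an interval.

The ratio of consecutive coefficients is [(4(n+1)³ + (n+1) + 9)/(4n³ + n + 9)] · 3/8 → 3/8.
Hence the series converges for |t − 7| < 1/(3/8) = 8/3, so the radius of convergence is 8/3.
Endpoint t = 29/3: the n-th term does not approach 0; divergence by the term test.
When t = 13/3, the terms do not tend to 0, so the series diverges.

(13/3, 29/3)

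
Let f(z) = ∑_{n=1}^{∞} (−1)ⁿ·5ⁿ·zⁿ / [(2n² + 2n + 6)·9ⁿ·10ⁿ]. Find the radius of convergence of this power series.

R = 18

Ratio test: |a_{n+1}/a_n| = [(2n² + 2n + 6)/(2(n+1)² + 2(n+1) + 6)] · 5/(9·10) → 1/18 as n → ∞.
Convergence for |z| · 1/18 < 1, i.e. |z| < 18. So R = 18.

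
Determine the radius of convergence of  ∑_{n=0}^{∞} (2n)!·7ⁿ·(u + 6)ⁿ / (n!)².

By the ratio test, |a_{n+1}/a_n| = (2n+1)·(2n+2)/(n+1)² · 7 → 28.
Thus R = 1/(28) = 1/28.

R = 1/28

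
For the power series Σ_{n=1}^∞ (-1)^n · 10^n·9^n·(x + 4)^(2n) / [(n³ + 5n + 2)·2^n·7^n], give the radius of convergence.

R = √35/15

By the ratio test, |a_{n+1}/a_n| = [(n³ + 5n + 2)/((n+1)³ + 5(n+1) + 2)] · 10·9/(2·7) → 45/7.
Successive powers of (x + 4) differ by 2, so the series converges when |x + 4|² · 45/7 < 1, i.e. |x + 4| < √(7/45). So R = √35/15.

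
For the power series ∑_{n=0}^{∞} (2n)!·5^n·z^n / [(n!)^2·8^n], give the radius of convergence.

R = 2/5

By the ratio test, |a_{n+1}/a_n| = (2n+1)·(2n+2)/(n+1)² · 5/8 → 5/2.
Convergence for |z| · 5/2 < 1, i.e. |z| < 2/5. So R = 2/5.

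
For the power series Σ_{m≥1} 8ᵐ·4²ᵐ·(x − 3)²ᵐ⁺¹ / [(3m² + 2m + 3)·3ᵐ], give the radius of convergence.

Apply the ratio test: |a_{m+1}| / |a_m| = [(3m² + 2m + 3)/(3(m+1)² + 2(m+1) + 3)] · 8·16/3, which tends to 128/3 as m → ∞.
Writing y = (x − 3)², the series in y has radius 3/128, so |x − 3| < √(3/128) and R = √6/16.

R = √6/16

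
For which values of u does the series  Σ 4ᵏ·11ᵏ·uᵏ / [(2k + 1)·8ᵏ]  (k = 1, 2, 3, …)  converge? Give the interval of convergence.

By the ratio test, |a_{k+1}/a_k| = [(2k + 1)/(2(k+1) + 1)] · 4·11/8 → 11/2.
Thus R = 1/(11/2) = 2/11.
When u = 2/11, the terms behave like c/k; limit comparison with the harmonic series gives divergence.
Endpoint u = -2/11: convergence follows from the alternating series test (terms decrease monotonically to 0).

[-2/11, 2/11)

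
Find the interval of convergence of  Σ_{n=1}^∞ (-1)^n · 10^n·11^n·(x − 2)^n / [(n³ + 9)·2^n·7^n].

[103/55, 117/55]

By the ratio test, |a_{n+1}/a_n| = [(n³ + 9)/((n+1)³ + 9)] · 10·11/(2·7) → 55/7.
Hence the series converges for |x − 2| < 1/(55/7) = 7/55, so the radius of convergence is 7/55.
Endpoint x = 117/55: the series is dominated by a constant times Σ 1/n³, which converges (p = 3 > 1).
Check x = 103/55: the series is dominated by a constant times Σ 1/n³, which converges (p = 3 > 1).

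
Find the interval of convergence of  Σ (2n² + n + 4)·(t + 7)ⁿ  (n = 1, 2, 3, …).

By the ratio test, |a_{n+1}/a_n| = (2(n+1)² + (n+1) + 4)/(2n² + n + 4) → 1.
So the series converges when |t + 7| < 1 and diverges when |t + 7| > 1; R = 1.
At t = -6: the n-th term does not approach 0; divergence by the term test.
At t = -8: the n-th term does not approach 0; divergence by the term test.

(-8, -6)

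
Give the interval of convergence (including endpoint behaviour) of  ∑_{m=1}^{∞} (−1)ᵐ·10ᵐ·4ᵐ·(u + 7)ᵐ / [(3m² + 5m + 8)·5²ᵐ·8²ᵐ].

[-47, 33]

Ratio test: |a_{m+1}/a_m| = [(3m² + 5m + 8)/(3(m+1)² + 5(m+1) + 8)] · 10·4/(25·64) → 1/40 as m → ∞.
Convergence for |u + 7| · 1/40 < 1, i.e. |u + 7| < 40. So R = 40.
Endpoint u = 33: absolute convergence follows by limit comparison with Σ 1/m².
Check u = -47: the series is dominated by a constant times Σ 1/m², which converges (p = 2 > 1).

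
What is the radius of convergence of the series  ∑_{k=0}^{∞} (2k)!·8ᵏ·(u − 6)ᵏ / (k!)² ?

R = 1/32

The ratio of consecutive coefficients is (2k+1)·(2k+2)/(k+1)² · 8 → 32.
Thus R = 1/(32) = 1/32.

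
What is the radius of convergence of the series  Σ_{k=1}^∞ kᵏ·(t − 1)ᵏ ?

Root test: |a_k|^(1/k) = k → ∞.
Since the k-th root of |a_k| is unbounded, the series converges only at t = 1; R = 0.

R = 0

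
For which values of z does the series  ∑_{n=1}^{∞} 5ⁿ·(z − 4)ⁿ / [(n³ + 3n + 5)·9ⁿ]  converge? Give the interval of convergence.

[11/5, 29/5]

The ratio of consecutive coefficients is [(n³ + 3n + 5)/((n+1)³ + 3(n+1) + 5)] · 5/9 → 5/9.
The series converges when 5/9 · |z − 4| < 1, giving R = 9/5.
Check z = 29/5: the series is dominated by a constant times Σ 1/n³, which converges (p = 3 > 1).
At z = 11/5: the series is dominated by a constant times Σ 1/n³, which converges (p = 3 > 1).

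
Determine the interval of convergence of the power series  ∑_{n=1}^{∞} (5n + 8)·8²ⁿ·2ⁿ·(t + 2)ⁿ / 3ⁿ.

By the ratio test, |a_{n+1}/a_n| = [(5(n+1) + 8)/(5n + 8)] · 64·2/3 → 128/3.
The series converges when 128/3 · |t + 2| < 1, giving R = 3/128.
When t = -253/128, the terms do not tend to 0, so the series diverges.
At t = -259/128: the terms have absolute value of order n, which does not tend to 0, so the series diverges by the divergence test.

(-259/128, -253/128)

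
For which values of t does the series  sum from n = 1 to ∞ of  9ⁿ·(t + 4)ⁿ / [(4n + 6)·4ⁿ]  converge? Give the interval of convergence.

[-40/9, -32/9)

By the ratio test, |a_{n+1}/a_n| = [(4n + 6)/(4(n+1) + 6)] · 9/4 → 9/4.
The series converges when 9/4 · |t + 4| < 1, giving R = 4/9.
At t = -32/9: the terms are asymptotic to a nonzero constant times 1/n, so the series diverges by limit comparison with Σ 1/n.
When t = -40/9, an alternating series whose terms decrease to 0 in absolute value, so it converges by the Leibniz criterion.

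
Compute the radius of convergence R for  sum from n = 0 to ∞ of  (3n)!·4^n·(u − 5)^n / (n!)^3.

Ratio test: |a_{n+1}/a_n| = (3n+1)·(3n+2)·(3n+3)/(n+1)³ · 4 → 108 as n → ∞.
Convergence for |u − 5| · 108 < 1, i.e. |u − 5| < 1/108. So R = 1/108.

R = 1/108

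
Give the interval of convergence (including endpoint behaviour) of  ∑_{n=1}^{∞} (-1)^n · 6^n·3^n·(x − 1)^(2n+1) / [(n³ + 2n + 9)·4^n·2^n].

Apply the ratio test: |a_{n+1}| / |a_n| = [(n³ + 2n + 9)/((n+1)³ + 2(n+1) + 9)] · 6·3/(4·2), which tends to 9/4 as n → ∞.
Successive powers of (x − 1) differ by 2, so the series converges when |x − 1|² · 9/4 < 1, i.e. |x − 1| < √(4/9) = 2/3. So R = 2/3.
At x = 5/3: absolute convergence follows by limit comparison with Σ 1/n³.
When x = 1/3, absolute convergence follows by limit comparison with Σ 1/n³.

[1/3, 5/3]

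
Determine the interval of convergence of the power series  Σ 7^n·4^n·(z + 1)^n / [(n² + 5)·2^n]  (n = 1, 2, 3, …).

[-15/14, -13/14]

The ratio of consecutive coefficients is [(n² + 5)/((n+1)² + 5)] · 7·4/2 → 14.
Thus R = 1/(14) = 1/14.
When z = -13/14, absolute convergence follows by limit comparison with Σ 1/n².
At z = -15/14: the terms are on the order of 1/n², so the series converges absolutely by comparison with the p-series (p = 2 > 1).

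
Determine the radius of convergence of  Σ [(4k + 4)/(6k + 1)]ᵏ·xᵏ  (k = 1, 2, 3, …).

Applying the root test, |a_k|^(1/k) = (4k + 4)/(6k + 1) → 2/3.
Convergence for |x| · 2/3 < 1, i.e. |x| < 3/2. So R = 3/2.

R = 3/2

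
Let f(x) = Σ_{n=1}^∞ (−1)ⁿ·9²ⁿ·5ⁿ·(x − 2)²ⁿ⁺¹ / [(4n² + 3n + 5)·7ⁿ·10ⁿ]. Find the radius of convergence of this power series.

R = √14/9

Ratio test: |a_{n+1}/a_n| = [(4n² + 3n + 5)/(4(n+1)² + 3(n+1) + 5)] · 81·5/(7·10) → 81/14 as n → ∞.
Successive powers of (x − 2) differ by 2, so the series converges when |x − 2|² · 81/14 < 1, i.e. |x − 2| < √(14/81). So R = √14/9.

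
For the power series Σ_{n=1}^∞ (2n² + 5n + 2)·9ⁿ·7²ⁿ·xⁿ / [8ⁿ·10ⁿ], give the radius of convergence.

R = 80/441

Apply the ratio test: |a_{n+1}| / |a_n| = [(2(n+1)² + 5(n+1) + 2)/(2n² + 5n + 2)] · 9·49/(8·10), which tends to 441/80 as n → ∞.
Thus R = 1/(441/80) = 80/441.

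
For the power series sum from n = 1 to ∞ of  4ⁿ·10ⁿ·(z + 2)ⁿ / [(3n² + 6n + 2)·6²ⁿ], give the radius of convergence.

R = 9/10

By the ratio test, |a_{n+1}/a_n| = [(3n² + 6n + 2)/(3(n+1)² + 6(n+1) + 2)] · 4·10/36 → 10/9.
The series converges when 10/9 · |z + 2| < 1, giving R = 9/10.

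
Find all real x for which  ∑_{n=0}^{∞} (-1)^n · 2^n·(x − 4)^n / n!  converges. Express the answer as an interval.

Ratio test: |a_{n+1}/a_n| = 2 · 1/(n+1) → 0 as n → ∞.
The ratio tends to 0 regardless of x, hence R = ∞.

(−∞, ∞)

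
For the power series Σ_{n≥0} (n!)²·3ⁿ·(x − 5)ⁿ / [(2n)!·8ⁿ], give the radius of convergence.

R = 32/3

Ratio test: |a_{n+1}/a_n| = (n+1)²/[(2n+1)·(2n+2)] · 3/8 → 3/32 as n → ∞.
Convergence for |x − 5| · 3/32 < 1, i.e. |x − 5| < 32/3. So R = 32/3.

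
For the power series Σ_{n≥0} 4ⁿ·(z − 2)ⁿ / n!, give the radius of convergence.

R = ∞

Ratio test: |a_{n+1}/a_n| = 4 · 1/(n+1) → 0 as n → ∞.
Since the limit is 0 < 1 for every z, the series converges on all of ℝ and R = ∞.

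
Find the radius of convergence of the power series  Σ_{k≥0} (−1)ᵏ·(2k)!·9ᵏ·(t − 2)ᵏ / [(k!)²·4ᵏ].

Ratio test: |a_{k+1}/a_k| = (2k+1)·(2k+2)/(k+1)² · 9/4 → 9 as k → ∞.
The series converges when 9 · |t − 2| < 1, giving R = 1/9.

R = 1/9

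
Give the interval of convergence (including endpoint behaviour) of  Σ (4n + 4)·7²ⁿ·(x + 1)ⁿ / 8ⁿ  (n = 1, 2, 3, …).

Apply the ratio test: |a_{n+1}| / |a_n| = [(4(n+1) + 4)/(4n + 4)] · 49/8, which tends to 49/8 as n → ∞.
Thus R = 1/(49/8) = 8/49.
Check x = -41/49: the terms have absolute value of order n, which does not tend to 0, so the series diverges by the divergence test.
When x = -57/49, the n-th term does not approach 0; divergence by the term test.

(-57/49, -41/49)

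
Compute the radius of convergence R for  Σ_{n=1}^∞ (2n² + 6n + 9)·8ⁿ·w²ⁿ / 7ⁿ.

Ratio test: |a_{n+1}/a_n| = [(2(n+1)² + 6(n+1) + 9)/(2n² + 6n + 9)] · 8/7 → 8/7 as n → ∞.
Successive powers of w differ by 2, so the series converges when |w|² · 8/7 < 1, i.e. |w| < √(7/8). So R = √14/4.

R = √14/4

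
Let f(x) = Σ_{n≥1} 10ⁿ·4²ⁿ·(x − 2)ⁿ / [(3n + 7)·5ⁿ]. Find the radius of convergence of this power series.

R = 1/32

By the ratio test, |a_{n+1}/a_n| = [(3n + 7)/(3(n+1) + 7)] · 10·16/5 → 32.
Hence the series converges for |x − 2| < 1/(32) = 1/32, so the radius of convergence is 1/32.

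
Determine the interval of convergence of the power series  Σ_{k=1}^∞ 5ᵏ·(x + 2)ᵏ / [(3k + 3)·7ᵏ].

[-17/5, -3/5)

The ratio of consecutive coefficients is [(3k + 3)/(3(k+1) + 3)] · 5/7 → 5/7.
Hence the series converges for |x + 2| < 1/(5/7) = 7/5, so the radius of convergence is 7/5.
At x = -3/5: the terms are asymptotic to a nonzero constant times 1/k, so the series diverges by limit comparison with Σ 1/k.
When x = -17/5, an alternating series whose terms decrease to 0 in absolute value, so it converges by the Leibniz criterion.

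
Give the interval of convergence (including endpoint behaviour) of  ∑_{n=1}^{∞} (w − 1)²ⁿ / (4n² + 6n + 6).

[0, 2]

By the ratio test, |a_{n+1}/a_n| = (4n² + 6n + 6)/(4(n+1)² + 6(n+1) + 6) → 1.
Writing y = (w − 1)², the series in y has radius 1, so |w − 1| < √(1) = 1 and R = 1.
When w = 2, the terms are on the order of 1/n², so the series converges absolutely by comparison with the p-series (p = 2 > 1).
Check w = 0: the series is dominated by a constant times Σ 1/n², which converges (p = 2 > 1).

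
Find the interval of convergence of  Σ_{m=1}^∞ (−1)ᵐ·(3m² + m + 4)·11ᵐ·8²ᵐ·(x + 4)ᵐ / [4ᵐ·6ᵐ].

(-355/88, -349/88)

Apply the ratio test: |a_{m+1}| / |a_m| = [(3(m+1)² + (m+1) + 4)/(3m² + m + 4)] · 11·64/(4·6), which tends to 88/3 as m → ∞.
The series converges when 88/3 · |x + 4| < 1, giving R = 3/88.
When x = -349/88, the terms do not tend to 0, so the series diverges.
Check x = -355/88: the terms have absolute value of order m², which does not tend to 0, so the series diverges by the divergence test.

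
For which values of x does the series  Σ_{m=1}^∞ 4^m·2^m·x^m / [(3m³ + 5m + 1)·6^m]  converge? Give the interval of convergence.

The ratio of consecutive coefficients is [(3m³ + 5m + 1)/(3(m+1)³ + 5(m+1) + 1)] · 4·2/6 → 4/3.
Hence the series converges for |x| < 1/(4/3) = 3/4, so the radius of convergence is 3/4.
At x = 3/4: the series is dominated by a constant times Σ 1/m³, which converges (p = 3 > 1).
When x = -3/4, the series is dominated by a constant times Σ 1/m³, which converges (p = 3 > 1).

[-3/4, 3/4]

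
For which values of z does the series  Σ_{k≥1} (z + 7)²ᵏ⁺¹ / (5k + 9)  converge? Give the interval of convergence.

(-8, -6)

By the ratio test, |a_{k+1}/a_k| = (5k + 9)/(5(k+1) + 9) → 1.
Writing y = (z + 7)², the series in y has radius 1, so |z + 7| < √(1) = 1 and R = 1.
When z = -6, the terms are asymptotic to a nonzero constant times 1/k, so the series diverges by limit comparison with Σ 1/k.
Endpoint z = -8: comparison with the harmonic series Σ 1/k shows the series diverges.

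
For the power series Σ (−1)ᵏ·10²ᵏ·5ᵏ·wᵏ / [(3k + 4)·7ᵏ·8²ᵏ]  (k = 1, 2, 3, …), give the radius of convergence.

R = 112/125

Ratio test: |a_{k+1}/a_k| = [(3k + 4)/(3(k+1) + 4)] · 100·5/(7·64) → 125/112 as k → ∞.
The series converges when 125/112 · |w| < 1, giving R = 112/125.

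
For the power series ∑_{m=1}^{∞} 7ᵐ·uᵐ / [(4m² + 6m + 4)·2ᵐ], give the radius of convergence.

R = 2/7

Ratio test: |a_{m+1}/a_m| = [(4m² + 6m + 4)/(4(m+1)² + 6(m+1) + 4)] · 7/2 → 7/2 as m → ∞.
Convergence for |u| · 7/2 < 1, i.e. |u| < 2/7. So R = 2/7.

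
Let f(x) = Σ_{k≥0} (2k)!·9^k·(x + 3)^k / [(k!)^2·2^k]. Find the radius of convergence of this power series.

R = 1/18

By the ratio test, |a_{k+1}/a_k| = (2k+1)·(2k+2)/(k+1)² · 9/2 → 18.
Thus R = 1/(18) = 1/18.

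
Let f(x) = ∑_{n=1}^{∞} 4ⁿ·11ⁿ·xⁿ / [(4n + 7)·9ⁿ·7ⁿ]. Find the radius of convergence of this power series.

The ratio of consecutive coefficients is [(4n + 7)/(4(n+1) + 7)] · 4·11/(9·7) → 44/63.
Thus R = 1/(44/63) = 63/44.

R = 63/44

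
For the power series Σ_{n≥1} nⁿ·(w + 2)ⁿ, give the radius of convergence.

Applying the root test, |a_n|^(1/n) = n → ∞.
The root grows without bound, so R = 0 (convergence only at w = -2).

R = 0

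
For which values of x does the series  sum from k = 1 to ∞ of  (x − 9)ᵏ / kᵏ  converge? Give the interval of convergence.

By the Cauchy root test, |a_k|^(1/k) = 1/k → 0.
Since the k-th root of |a_k| tends to 0, the series converges for all real x; R = ∞.

(−∞, ∞)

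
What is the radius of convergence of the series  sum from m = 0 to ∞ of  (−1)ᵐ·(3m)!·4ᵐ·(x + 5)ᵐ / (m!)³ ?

Ratio test: |a_{m+1}/a_m| = (3m+1)·(3m+2)·(3m+3)/(m+1)³ · 4 → 108 as m → ∞.
Thus R = 1/(108) = 1/108.

R = 1/108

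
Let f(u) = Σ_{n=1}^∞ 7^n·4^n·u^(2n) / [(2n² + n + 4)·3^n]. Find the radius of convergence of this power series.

R = √21/14

The ratio of consecutive coefficients is [(2n² + n + 4)/(2(n+1)² + (n+1) + 4)] · 7·4/3 → 28/3.
Successive powers of u differ by 2, so the series converges when |u|² · 28/3 < 1, i.e. |u| < √(3/28). So R = √21/14.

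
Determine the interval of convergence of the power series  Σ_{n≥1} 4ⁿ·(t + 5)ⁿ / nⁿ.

(−∞, ∞)

Applying the root test, |a_n|^(1/n) = 4/n → 0.
The limit is 0 for every t, so R = ∞.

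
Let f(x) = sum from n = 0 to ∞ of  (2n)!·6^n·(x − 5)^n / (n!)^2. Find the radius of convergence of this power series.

R = 1/24

The ratio of consecutive coefficients is (2n+1)·(2n+2)/(n+1)² · 6 → 24.
The series converges when 24 · |x − 5| < 1, giving R = 1/24.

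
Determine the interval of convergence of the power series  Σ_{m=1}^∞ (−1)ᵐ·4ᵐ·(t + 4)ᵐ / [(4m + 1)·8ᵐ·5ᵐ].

(-14, 6]

The ratio of consecutive coefficients is [(4m + 1)/(4(m+1) + 1)] · 4/(8·5) → 1/10.
Convergence for |t + 4| · 1/10 < 1, i.e. |t + 4| < 10. So R = 10.
Check t = 6: the terms alternate in sign and decrease monotonically to 0 in absolute value (size ~ c/m), so the alternating series test gives convergence.
At t = -14: comparison with the harmonic series Σ 1/m shows the series diverges.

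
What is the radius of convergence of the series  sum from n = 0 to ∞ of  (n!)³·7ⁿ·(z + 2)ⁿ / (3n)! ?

Apply the ratio test: |a_{n+1}| / |a_n| = (n+1)³/[(3n+1)·(3n+2)·(3n+3)] · 7, which tends to 7/27 as n → ∞.
Hence the series converges for |z + 2| < 1/(7/27) = 27/7, so the radius of convergence is 27/7.

R = 27/7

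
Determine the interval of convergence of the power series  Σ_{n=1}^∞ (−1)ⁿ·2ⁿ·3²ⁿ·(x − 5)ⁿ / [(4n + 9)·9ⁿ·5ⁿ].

The ratio of consecutive coefficients is [(4n + 9)/(4(n+1) + 9)] · 2·9/(9·5) → 2/5.
Convergence for |x − 5| · 2/5 < 1, i.e. |x − 5| < 5/2. So R = 5/2.
Endpoint x = 15/2: convergence follows from the alternating series test (terms decrease monotonically to 0).
Endpoint x = 5/2: the terms behave like c/n; limit comparison with the harmonic series gives divergence.

(5/2, 15/2]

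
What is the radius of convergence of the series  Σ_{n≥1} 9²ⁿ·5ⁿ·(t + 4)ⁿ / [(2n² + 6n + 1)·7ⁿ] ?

R = 7/405

By the ratio test, |a_{n+1}/a_n| = [(2n² + 6n + 1)/(2(n+1)² + 6(n+1) + 1)] · 81·5/7 → 405/7.
Convergence for |t + 4| · 405/7 < 1, i.e. |t + 4| < 7/405. So R = 7/405.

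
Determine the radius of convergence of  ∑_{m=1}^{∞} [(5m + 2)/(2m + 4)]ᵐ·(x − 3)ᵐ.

R = 2/5

Applying the root test, |a_m|^(1/m) = (5m + 2)/(2m + 4) → 5/2.
Hence the series converges for |x − 3| < 1/(5/2) = 2/5, so the radius of convergence is 2/5.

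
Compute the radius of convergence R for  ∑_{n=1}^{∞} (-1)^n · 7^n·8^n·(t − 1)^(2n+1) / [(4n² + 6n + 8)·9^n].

The ratio of consecutive coefficients is [(4n² + 6n + 8)/(4(n+1)² + 6(n+1) + 8)] · 7·8/9 → 56/9.
Writing y = (t − 1)², the series in y has radius 9/56, so |t − 1| < √(9/56) and R = 3√14/28.

R = 3√14/28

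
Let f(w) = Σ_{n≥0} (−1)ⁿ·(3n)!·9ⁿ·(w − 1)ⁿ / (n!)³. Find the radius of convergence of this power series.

R = 1/243

Ratio test: |a_{n+1}/a_n| = (3n+1)·(3n+2)·(3n+3)/(n+1)³ · 9 → 243 as n → ∞.
The series converges when 243 · |w − 1| < 1, giving R = 1/243.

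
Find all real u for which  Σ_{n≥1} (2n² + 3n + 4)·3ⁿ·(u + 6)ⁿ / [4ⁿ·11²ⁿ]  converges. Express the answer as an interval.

(-502/3, 466/3)

Ratio test: |a_{n+1}/a_n| = [(2(n+1)² + 3(n+1) + 4)/(2n² + 3n + 4)] · 3/(4·121) → 3/484 as n → ∞.
Hence the series converges for |u + 6| < 1/(3/484) = 484/3, so the radius of convergence is 484/3.
Endpoint u = 466/3: the n-th term does not approach 0; divergence by the term test.
Endpoint u = -502/3: the terms have absolute value of order n², which does not tend to 0, so the series diverges by the divergence test.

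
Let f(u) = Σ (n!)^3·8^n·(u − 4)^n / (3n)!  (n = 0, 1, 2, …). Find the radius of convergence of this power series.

R = 27/8

The ratio of consecutive coefficients is (n+1)³/[(3n+1)·(3n+2)·(3n+3)] · 8 → 8/27.
Convergence for |u − 4| · 8/27 < 1, i.e. |u − 4| < 27/8. So R = 27/8.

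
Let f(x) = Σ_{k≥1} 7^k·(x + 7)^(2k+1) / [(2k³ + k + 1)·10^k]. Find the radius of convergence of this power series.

Ratio test: |a_{k+1}/a_k| = [(2k³ + k + 1)/(2(k+1)³ + (k+1) + 1)] · 7/10 → 7/10 as k → ∞.
Successive powers of (x + 7) differ by 2, so the series converges when |x + 7|² · 7/10 < 1, i.e. |x + 7| < √(10/7). So R = √70/7.

R = √70/7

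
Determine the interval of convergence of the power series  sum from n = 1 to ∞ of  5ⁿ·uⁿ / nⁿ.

Applying the root test, |a_n|^(1/n) = 5/n → 0.
The limit is 0 for every u, so R = ∞.

(−∞, ∞)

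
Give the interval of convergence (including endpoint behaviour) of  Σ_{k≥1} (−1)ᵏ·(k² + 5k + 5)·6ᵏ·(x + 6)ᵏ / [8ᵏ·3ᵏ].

The ratio of consecutive coefficients is [((k+1)² + 5(k+1) + 5)/(k² + 5k + 5)] · 6/(8·3) → 1/4.
The series converges when 1/4 · |x + 6| < 1, giving R = 4.
When x = -2, the k-th term does not approach 0; divergence by the term test.
When x = -10, the terms have absolute value of order k², which does not tend to 0, so the series diverges by the divergence test.

(-10, -2)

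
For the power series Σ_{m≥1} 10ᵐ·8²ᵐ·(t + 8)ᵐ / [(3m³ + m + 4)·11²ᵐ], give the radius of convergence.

Ratio test: |a_{m+1}/a_m| = [(3m³ + m + 4)/(3(m+1)³ + (m+1) + 4)] · 10·64/121 → 640/121 as m → ∞.
Thus R = 1/(640/121) = 121/640.

R = 121/640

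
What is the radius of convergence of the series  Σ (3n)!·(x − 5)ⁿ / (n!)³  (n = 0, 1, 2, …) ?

Apply the ratio test: |a_{n+1}| / |a_n| = (3n+1)·(3n+2)·(3n+3)/(n+1)³, which tends to 27 as n → ∞.
Convergence for |x − 5| · 27 < 1, i.e. |x − 5| < 1/27. So R = 1/27.

R = 1/27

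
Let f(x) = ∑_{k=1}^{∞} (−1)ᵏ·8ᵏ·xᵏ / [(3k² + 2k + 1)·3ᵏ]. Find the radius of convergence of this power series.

R = 3/8

Ratio test: |a_{k+1}/a_k| = [(3k² + 2k + 1)/(3(k+1)² + 2(k+1) + 1)] · 8/3 → 8/3 as k → ∞.
The series converges when 8/3 · |x| < 1, giving R = 3/8.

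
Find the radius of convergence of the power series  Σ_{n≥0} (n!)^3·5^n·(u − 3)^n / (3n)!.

Apply the ratio test: |a_{n+1}| / |a_n| = (n+1)³/[(3n+1)·(3n+2)·(3n+3)] · 5, which tends to 5/27 as n → ∞.
Thus R = 1/(5/27) = 27/5.

R = 27/5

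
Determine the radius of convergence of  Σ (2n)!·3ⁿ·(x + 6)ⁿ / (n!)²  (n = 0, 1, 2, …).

R = 1/12

The ratio of consecutive coefficients is (2n+1)·(2n+2)/(n+1)² · 3 → 12.
Thus R = 1/(12) = 1/12.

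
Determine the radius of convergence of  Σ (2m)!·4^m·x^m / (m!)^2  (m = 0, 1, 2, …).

R = 1/16

Apply the ratio test: |a_{m+1}| / |a_m| = (2m+1)·(2m+2)/(m+1)² · 4, which tends to 16 as m → ∞.
Convergence for |x| · 16 < 1, i.e. |x| < 1/16. So R = 1/16.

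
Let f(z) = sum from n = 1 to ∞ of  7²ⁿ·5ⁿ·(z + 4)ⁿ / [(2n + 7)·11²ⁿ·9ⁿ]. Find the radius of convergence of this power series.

R = 1089/245

By the ratio test, |a_{n+1}/a_n| = [(2n + 7)/(2(n+1) + 7)] · 49·5/(121·9) → 245/1089.
Thus R = 1/(245/1089) = 1089/245.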